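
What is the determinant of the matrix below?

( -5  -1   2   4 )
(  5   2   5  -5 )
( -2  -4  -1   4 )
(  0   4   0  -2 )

The determinant is -66.

Expand along row 4 (it has 2 zeros):
  + (4) · M_42   where M_42 = det([-5 2 4; 5 5 -5; -2 -1 4]) = -75
  + (-2) · M_44   where M_44 = det([-5 -1 2; 5 2 5; -2 -4 -1]) = -117
det = (+1)·(4)·(-75) + (+1)·(-2)·(-117) = -66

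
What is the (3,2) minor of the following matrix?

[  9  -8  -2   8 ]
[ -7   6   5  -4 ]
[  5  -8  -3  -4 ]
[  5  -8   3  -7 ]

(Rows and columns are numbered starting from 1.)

-437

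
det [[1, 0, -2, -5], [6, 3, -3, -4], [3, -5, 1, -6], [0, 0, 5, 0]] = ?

Expand along row 4 (it has 3 zeros):
  − (5) · M_43   where M_43 = det([1 0 -5; 6 3 -4; 3 -5 -6]) = 157
det = (-1)·(5)·(157) = -785

-785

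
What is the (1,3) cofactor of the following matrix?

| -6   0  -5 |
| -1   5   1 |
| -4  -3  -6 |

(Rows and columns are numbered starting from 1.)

23

Delete row 1 and column 3; the remaining 2×2 submatrix is [-1 5; -4 -3].
Its determinant is (-1)·(-3) − 5·(-4) = 23.
The cofactor carries sign (−1)^(1+3) = +1, so C_{1,3} = +(23) = 23.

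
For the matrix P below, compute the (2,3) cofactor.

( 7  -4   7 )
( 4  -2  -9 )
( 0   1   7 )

Delete row 2 and column 3; the remaining 2×2 submatrix is [7 -4; 0 1].
Its determinant is 7·1 − (-4)·0 = 7.
The cofactor carries sign (−1)^(2+3) = −1, so C_{2,3} = −(7) = -7.

-7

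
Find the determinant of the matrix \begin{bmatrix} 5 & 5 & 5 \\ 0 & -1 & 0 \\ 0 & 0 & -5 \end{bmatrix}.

The matrix is upper triangular, so the determinant is the product of the diagonal entries:
det = (5) · (-1) · (-5) = 25

25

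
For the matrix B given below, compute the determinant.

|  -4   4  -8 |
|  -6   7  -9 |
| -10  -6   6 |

|B| = -296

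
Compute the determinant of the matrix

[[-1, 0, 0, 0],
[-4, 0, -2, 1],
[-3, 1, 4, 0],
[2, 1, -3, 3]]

1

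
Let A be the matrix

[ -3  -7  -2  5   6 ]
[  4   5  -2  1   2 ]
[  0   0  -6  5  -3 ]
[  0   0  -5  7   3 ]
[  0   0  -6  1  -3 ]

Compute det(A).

A is block upper-triangular with a 2×2 block and a 3×3 block on the diagonal, so its determinant equals the product of the determinants of the diagonal blocks.
det of the 2×2 block = 13
det of the 3×3 block = -132
det = (13)·(-132) = -1716

-1716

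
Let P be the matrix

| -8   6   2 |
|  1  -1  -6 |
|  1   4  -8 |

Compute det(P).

|P| = -234

Expand along column 1:
  + (-8) · |-1 -6; 4 -8| = (-8)·(8 − (-24)) = -256
  − 1 · |6 2; 4 -8| = −1·(-48 − 8) = 56
  + 1 · |6 2; -1 -6| = 1·(-36 − (-2)) = -34
Sum: (-256) + (56) + (-34) = -234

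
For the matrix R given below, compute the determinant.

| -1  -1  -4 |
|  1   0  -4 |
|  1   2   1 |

det(R) = -11

Expand along column 2:
  − (-1) · |1 -4; 1 1| = −(-1)·(1 − (-4)) = 5
  − 2 · |-1 -4; 1 -4| = −2·(4 − (-4)) = -16
Sum: (5) + (-16) = -11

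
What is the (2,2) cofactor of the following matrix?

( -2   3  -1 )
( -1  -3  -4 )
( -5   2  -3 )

Delete row 2 and column 2; the remaining 2×2 submatrix is [-2 -1; -5 -3].
Its determinant is (-2)·(-3) − (-1)·(-5) = 1.
The cofactor carries sign (−1)^(2+2) = +1, so C_{2,2} = +(1) = 1.

1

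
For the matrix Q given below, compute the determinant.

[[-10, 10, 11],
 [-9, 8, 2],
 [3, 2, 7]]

|Q| = -292

Expand along row 1:
  + (-10) · |8 2; 2 7| = (-10)·(56 − 4) = -520
  − 10 · |-9 2; 3 7| = −10·(-63 − 6) = 690
  + 11 · |-9 8; 3 2| = 11·(-18 − 24) = -462
Sum: (-520) + (690) + (-462) = -292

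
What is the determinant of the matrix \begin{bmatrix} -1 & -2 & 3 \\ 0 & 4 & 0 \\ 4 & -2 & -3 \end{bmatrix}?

-36

Expand along row 2:
  + 4 · |-1 3; 4 -3| = 4·(3 − 12) = -36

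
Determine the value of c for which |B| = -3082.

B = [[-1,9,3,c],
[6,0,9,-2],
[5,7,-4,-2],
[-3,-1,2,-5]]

-9

Expanding along the column containing c, det(B) is linear in c: det(B) = (-204)·c + (-4918).
Set (-204)·c + (-4918) = -3082  ⇒  (-204)·c = 1836  ⇒  c = -9.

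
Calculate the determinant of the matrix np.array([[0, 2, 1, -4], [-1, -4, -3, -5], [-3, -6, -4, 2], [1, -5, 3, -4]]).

Expand along row 1 (it has 1 zero):
  − (2) · M_12   where M_12 = det([-1 -3 -5; -3 -4 2; 1 3 -4]) = 45
  + (1) · M_13   where M_13 = det([-1 -4 -5; -3 -6 2; 1 -5 -4]) = -99
  − (-4) · M_14   where M_14 = det([-1 -4 -3; -3 -6 -4; 1 -5 3]) = -45
det = (-1)·(2)·(45) + (+1)·(1)·(-99) + (-1)·(-4)·(-45) = -369

-369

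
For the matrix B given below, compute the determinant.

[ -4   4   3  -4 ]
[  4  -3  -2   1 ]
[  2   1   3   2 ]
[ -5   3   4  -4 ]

Expand along row 1:
  + (-4) · M_11   where M_11 = det([-3 -2 1; 1 3 2; 3 4 -4]) = 35
  − (4) · M_12   where M_12 = det([4 -2 1; 2 3 2; -5 4 -4]) = -53
  + (3) · M_13   where M_13 = det([4 -3 1; 2 1 2; -5 3 -4]) = -23
  − (-4) · M_14   where M_14 = det([4 -3 -2; 2 1 3; -5 3 4]) = 27
det = (+1)·(-4)·(35) + (-1)·(4)·(-53) + (+1)·(3)·(-23) + (-1)·(-4)·(27) = 111

111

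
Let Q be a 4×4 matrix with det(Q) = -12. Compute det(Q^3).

det(Q^3) = (det Q)^3 = (-12)^3 = -1728

The determinant is -1728.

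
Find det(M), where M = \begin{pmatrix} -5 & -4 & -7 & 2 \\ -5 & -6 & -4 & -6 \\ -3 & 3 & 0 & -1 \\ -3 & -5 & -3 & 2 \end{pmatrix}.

Expand along row 3 (it has 1 zero):
  + (-3) · M_31   where M_31 = det([-4 -7 2; -6 -4 -6; -5 -3 2]) = -194
  − (3) · M_32   where M_32 = det([-5 -7 2; -5 -4 -6; -3 -3 2]) = -60
  − (-1) · M_34   where M_34 = det([-5 -4 -7; -5 -6 -4; -3 -5 -3]) = -27
det = (+1)·(-3)·(-194) + (-1)·(3)·(-60) + (-1)·(-1)·(-27) = 735

det(M) = 735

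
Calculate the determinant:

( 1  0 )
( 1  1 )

det = 1·1 − 0·1 = 1 − 0 = 1

The determinant is 1.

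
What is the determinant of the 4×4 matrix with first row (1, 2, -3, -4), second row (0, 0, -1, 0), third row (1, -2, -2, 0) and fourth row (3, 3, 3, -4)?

The determinant is -20.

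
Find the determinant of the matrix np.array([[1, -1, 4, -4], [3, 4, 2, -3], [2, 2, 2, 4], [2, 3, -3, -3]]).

188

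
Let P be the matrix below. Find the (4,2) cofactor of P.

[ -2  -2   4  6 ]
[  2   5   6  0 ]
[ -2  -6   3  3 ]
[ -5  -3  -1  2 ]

48

Delete row 4 and column 2; the remaining 3×3 submatrix is [-2 4 6; 2 6 0; -2 3 3].
Its determinant is 48.
The cofactor carries sign (−1)^(4+2) = +1, so C_{4,2} = +(48) = 48.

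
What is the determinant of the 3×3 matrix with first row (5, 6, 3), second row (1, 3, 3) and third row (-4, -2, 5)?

The determinant is 33.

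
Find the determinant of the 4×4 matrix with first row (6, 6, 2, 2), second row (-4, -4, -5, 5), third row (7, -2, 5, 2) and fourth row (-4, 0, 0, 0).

Expand along row 4 (it has 3 zeros):
  − (-4) · M_41   where M_41 = det([6 2 2; -4 -5 5; -2 5 2]) = -274
det = (-1)·(-4)·(-274) = -1096

The determinant is -1096.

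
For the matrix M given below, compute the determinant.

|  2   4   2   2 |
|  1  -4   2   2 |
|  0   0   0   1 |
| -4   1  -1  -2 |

det(M) = 54

Expand along row 3 (it has 3 zeros):
  − (1) · M_34   where M_34 = det([2 4 2; 1 -4 2; -4 1 -1]) = -54
det = (-1)·(1)·(-54) = 54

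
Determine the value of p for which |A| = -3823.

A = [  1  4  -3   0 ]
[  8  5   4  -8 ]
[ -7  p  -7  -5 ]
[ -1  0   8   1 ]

Expanding along the column containing p, det(A) is linear in p: det(A) = (-68)·p + (-3279).
Set (-68)·p + (-3279) = -3823  ⇒  (-68)·p = -544  ⇒  p = 8.

p = 8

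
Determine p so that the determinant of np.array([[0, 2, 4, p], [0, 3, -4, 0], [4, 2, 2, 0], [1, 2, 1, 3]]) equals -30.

p = 7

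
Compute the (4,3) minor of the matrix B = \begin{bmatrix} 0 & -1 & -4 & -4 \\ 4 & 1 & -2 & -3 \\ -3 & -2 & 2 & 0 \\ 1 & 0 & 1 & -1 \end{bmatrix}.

The minor is 11.

Delete row 4 and column 3; the remaining 3×3 submatrix is [0 -1 -4; 4 1 -3; -3 -2 0].
Its determinant is 11.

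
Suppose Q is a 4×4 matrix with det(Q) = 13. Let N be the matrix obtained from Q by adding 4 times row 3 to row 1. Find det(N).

Adding a multiple of one row to another leaves the determinant unchanged.
det(N) = (1)·(13) = 13

The determinant is 13.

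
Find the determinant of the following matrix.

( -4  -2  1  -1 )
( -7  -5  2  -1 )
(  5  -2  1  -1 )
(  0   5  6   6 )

261

Expand along row 4 (it has 1 zero):
  + (5) · M_42   where M_42 = det([-4 1 -1; -7 2 -1; 5 1 -1]) = 9
  − (6) · M_43   where M_43 = det([-4 -2 -1; -7 -5 -1; 5 -2 -1]) = -27
  + (6) · M_44   where M_44 = det([-4 -2 1; -7 -5 2; 5 -2 1]) = 9
det = (+1)·(5)·(9) + (-1)·(6)·(-27) + (+1)·(6)·(9) = 261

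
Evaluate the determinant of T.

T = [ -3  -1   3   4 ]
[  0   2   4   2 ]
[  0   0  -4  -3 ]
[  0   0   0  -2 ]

det(T) = -48

T is upper triangular, so det(T) is the product of the diagonal entries:
det = (-3) · (2) · (-4) · (-2) = -48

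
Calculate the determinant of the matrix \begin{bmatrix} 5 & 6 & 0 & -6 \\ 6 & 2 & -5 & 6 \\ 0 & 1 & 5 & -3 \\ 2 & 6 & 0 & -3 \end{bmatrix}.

Expand along column 3 (it has 2 zeros):
  − (-5) · M_23   where M_23 = det([5 6 -6; 0 1 -3; 2 6 -3]) = 51
  + (5) · M_33   where M_33 = det([5 6 -6; 6 2 6; 2 6 -3]) = -222
det = (-1)·(-5)·(51) + (+1)·(5)·(-222) = -855

The determinant is -855.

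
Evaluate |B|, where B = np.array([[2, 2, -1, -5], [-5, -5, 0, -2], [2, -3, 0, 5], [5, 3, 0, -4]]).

The determinant is 192.

Expand along column 3 (it has 3 zeros):
  + (-1) · M_13   where M_13 = det([-5 -5 -2; 2 -3 5; 5 3 -4]) = -192
det = (+1)·(-1)·(-192) = 192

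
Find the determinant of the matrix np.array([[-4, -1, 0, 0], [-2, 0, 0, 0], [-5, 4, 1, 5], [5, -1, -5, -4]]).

The determinant is -42.

The matrix is block lower-triangular with a 2×2 block and a 2×2 block on the diagonal, so its determinant equals the product of the determinants of the diagonal blocks.
det of the 2×2 block = -2
det of the 2×2 block = 21
det = (-2)·(21) = -42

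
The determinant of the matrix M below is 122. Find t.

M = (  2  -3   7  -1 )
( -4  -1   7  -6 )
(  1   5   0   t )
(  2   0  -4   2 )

Expanding along the column containing t, det(M) is linear in t: det(M) = (-28)·t + (290).
Set (-28)·t + (290) = 122  ⇒  (-28)·t = -168  ⇒  t = 6.

6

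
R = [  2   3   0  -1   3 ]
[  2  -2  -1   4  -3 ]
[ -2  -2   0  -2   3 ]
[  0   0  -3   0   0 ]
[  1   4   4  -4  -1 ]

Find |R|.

-474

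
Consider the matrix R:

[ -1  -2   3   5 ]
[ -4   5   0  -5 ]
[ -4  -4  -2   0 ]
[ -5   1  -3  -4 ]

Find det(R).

The determinant is 204.

Expand along row 2 (it has 1 zero):
  − (-4) · M_21   where M_21 = det([-2 3 5; -4 -2 0; 1 -3 -4]) = 6
  + (5) · M_22   where M_22 = det([-1 3 5; -4 -2 0; -5 -3 -4]) = -46
  + (-5) · M_24   where M_24 = det([-1 -2 3; -4 -4 -2; -5 1 -3]) = -82
det = (-1)·(-4)·(6) + (+1)·(5)·(-46) + (+1)·(-5)·(-82) = 204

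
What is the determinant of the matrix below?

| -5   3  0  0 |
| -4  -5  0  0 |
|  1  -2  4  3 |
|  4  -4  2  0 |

-222

The matrix is block lower-triangular with a 2×2 block and a 2×2 block on the diagonal, so its determinant equals the product of the determinants of the diagonal blocks.
det of the 2×2 block = 37
det of the 2×2 block = -6
det = (37)·(-6) = -222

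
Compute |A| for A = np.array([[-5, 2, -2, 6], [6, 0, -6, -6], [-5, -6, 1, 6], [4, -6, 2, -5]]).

Expand along row 2 (it has 1 zero):
  − (6) · M_21   where M_21 = det([2 -2 6; -6 1 6; -6 2 -5]) = 62
  − (-6) · M_23   where M_23 = det([-5 2 6; -5 -6 6; 4 -6 -5]) = -8
  + (-6) · M_24   where M_24 = det([-5 2 -2; -5 -6 1; 4 -6 2]) = -50
det = (-1)·(6)·(62) + (-1)·(-6)·(-8) + (+1)·(-6)·(-50) = -120

-120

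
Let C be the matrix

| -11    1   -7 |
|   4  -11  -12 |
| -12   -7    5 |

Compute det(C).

Expand along row 1:
  + (-11) · |-11 -12; -7 5| = (-11)·(-55 − 84) = 1529
  − 1 · |4 -12; -12 5| = −1·(20 − 144) = 124
  + (-7) · |4 -11; -12 -7| = (-7)·(-28 − 132) = 1120
Sum: (1529) + (124) + (1120) = 2773

det(C) = 2773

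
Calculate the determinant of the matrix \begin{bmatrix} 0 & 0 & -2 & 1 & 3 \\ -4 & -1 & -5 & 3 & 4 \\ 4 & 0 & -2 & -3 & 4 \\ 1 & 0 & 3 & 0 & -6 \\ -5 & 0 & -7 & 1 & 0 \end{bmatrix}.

Expand along column 2 (it has 4 zeros):
  + (-1) · M_22   where M_22 = det([0 -2 1 3; 4 -2 -3 4; 1 3 0 -6; -5 -7 1 0]) = -290
det = (+1)·(-1)·(-290) = 290

The determinant is 290.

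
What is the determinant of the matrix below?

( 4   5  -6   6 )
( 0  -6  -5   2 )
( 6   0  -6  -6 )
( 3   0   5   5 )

Expand along column 2 (it has 2 zeros):
  − (5) · M_12   where M_12 = det([0 -5 2; 6 -6 -6; 3 5 5]) = 336
  + (-6) · M_22   where M_22 = det([4 -6 6; 6 -6 -6; 3 5 5]) = 576
det = (-1)·(5)·(336) + (+1)·(-6)·(576) = -5136

The determinant is -5136.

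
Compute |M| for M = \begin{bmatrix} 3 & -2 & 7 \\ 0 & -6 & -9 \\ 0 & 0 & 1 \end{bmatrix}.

M is upper triangular, so det(M) is the product of the diagonal entries:
det = (3) · (-6) · (1) = -18

-18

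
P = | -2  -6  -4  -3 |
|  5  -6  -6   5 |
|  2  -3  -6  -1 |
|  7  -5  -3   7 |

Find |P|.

det(P) = 399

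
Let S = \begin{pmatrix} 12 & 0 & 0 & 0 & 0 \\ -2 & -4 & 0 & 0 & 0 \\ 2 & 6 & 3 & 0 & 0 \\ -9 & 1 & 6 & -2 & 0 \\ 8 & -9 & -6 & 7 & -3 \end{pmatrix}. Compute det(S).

det(S) = -864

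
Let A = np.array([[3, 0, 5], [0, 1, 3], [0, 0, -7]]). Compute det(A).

A is upper triangular, so det(A) is the product of the diagonal entries:
det = (3) · (1) · (-7) = -21

The determinant is -21.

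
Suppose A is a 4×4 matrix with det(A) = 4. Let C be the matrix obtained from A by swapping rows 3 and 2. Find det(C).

The determinant is -4.

Swapping two rows multiplies the determinant by −1.
det(C) = (-1)·(4) = -4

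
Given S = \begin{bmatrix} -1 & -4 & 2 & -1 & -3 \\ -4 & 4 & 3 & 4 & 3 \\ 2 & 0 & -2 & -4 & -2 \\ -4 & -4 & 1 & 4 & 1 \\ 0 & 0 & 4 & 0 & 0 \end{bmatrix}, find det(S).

The determinant is 384.

Expand along row 5 (it has 4 zeros):
  + (4) · M_53   where M_53 = det([-1 -4 -1 -3; -4 4 4 3; 2 0 -4 -2; -4 -4 4 1]) = 96
det = (+1)·(4)·(96) = 384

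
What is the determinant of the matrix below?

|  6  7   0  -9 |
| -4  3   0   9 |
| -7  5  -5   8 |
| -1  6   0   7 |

Expand along column 3 (it has 3 zeros):
  + (-5) · M_33   where M_33 = det([6 7 -9; -4 3 9; -1 6 7]) = 124
det = (+1)·(-5)·(124) = -620

-620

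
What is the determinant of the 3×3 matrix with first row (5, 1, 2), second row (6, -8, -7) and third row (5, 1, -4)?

Expand along row 1:
  + 5 · |-8 -7; 1 -4| = 5·(32 − (-7)) = 195
  − 1 · |6 -7; 5 -4| = −1·(-24 − (-35)) = -11
  + 2 · |6 -8; 5 1| = 2·(6 − (-40)) = 92
Sum: (195) + (-11) + (92) = 276

276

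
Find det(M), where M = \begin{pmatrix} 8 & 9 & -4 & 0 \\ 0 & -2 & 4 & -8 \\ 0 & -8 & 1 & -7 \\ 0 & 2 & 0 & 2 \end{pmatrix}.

|M| = 160

Expand along column 1 (it has 3 zeros):
  + (8) · M_11   where M_11 = det([-2 4 -8; -8 1 -7; 2 0 2]) = 20
det = (+1)·(8)·(20) = 160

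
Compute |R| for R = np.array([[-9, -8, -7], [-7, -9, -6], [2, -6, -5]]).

The determinant is -125.

Expand along row 1:
  + (-9) · |-9 -6; -6 -5| = (-9)·(45 − 36) = -81
  − (-8) · |-7 -6; 2 -5| = −(-8)·(35 − (-12)) = 376
  + (-7) · |-7 -9; 2 -6| = (-7)·(42 − (-18)) = -420
Sum: (-81) + (376) + (-420) = -125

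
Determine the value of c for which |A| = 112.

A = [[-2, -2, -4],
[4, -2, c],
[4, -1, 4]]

Expanding along the row containing c, det(A) is linear in c: det(A) = (-10)·c + (32).
Set (-10)·c + (32) = 112  ⇒  (-10)·c = 80  ⇒  c = -8.

-8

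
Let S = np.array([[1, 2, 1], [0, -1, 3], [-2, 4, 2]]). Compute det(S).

The determinant is -28.

Expand along column 1:
  + 1 · |-1 3; 4 2| = 1·(-2 − 12) = -14
  + (-2) · |2 1; -1 3| = (-2)·(6 − (-1)) = -14
Sum: (-14) + (-14) = -28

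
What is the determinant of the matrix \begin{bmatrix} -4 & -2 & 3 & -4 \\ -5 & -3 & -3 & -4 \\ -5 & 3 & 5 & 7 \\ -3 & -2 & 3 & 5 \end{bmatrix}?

Expand along row 1:
  + (-4) · M_11   where M_11 = det([-3 -3 -4; 3 5 7; -2 3 5]) = -1
  − (-2) · M_12   where M_12 = det([-5 -3 -4; -5 5 7; -3 3 5]) = -32
  + (3) · M_13   where M_13 = det([-5 -3 -4; -5 3 7; -3 -2 5]) = -233
  − (-4) · M_14   where M_14 = det([-5 -3 -3; -5 3 5; -3 -2 3]) = -152
det = (+1)·(-4)·(-1) + (-1)·(-2)·(-32) + (+1)·(3)·(-233) + (-1)·(-4)·(-152) = -1367

The determinant is -1367.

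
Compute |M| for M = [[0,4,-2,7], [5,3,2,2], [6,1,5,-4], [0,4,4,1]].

-66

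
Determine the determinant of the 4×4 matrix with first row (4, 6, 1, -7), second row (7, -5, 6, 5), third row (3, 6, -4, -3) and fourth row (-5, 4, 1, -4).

The determinant is 1326.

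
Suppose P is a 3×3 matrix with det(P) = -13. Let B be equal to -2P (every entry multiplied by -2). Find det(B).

The determinant is 104.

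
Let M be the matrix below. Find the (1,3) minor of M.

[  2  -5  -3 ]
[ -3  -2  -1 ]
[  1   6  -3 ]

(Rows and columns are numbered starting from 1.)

-16

Delete row 1 and column 3; the remaining 2×2 submatrix is [-3 -2; 1 6].
Its determinant is (-3)·6 − (-2)·1 = -16.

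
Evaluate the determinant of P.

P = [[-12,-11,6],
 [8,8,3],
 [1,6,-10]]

Expand along column 1:
  + (-12) · |8 3; 6 -10| = (-12)·(-80 − 18) = 1176
  − 8 · |-11 6; 6 -10| = −8·(110 − 36) = -592
  + 1 · |-11 6; 8 3| = 1·(-33 − 48) = -81
Sum: (1176) + (-592) + (-81) = 503

|P| = 503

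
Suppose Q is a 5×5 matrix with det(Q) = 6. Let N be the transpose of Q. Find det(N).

6

det(Qᵀ) = det(Q).
det(N) = (1)·(6) = 6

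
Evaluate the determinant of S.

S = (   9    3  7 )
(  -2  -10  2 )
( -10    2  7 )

|S| = -1412

Expand along row 1:
  + 9 · |-10 2; 2 7| = 9·(-70 − 4) = -666
  − 3 · |-2 2; -10 7| = −3·(-14 − (-20)) = -18
  + 7 · |-2 -10; -10 2| = 7·(-4 − 100) = -728
Sum: (-666) + (-18) + (-728) = -1412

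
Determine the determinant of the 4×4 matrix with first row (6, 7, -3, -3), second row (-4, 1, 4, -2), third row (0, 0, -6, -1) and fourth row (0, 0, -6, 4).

The matrix is block upper-triangular with a 2×2 block and a 2×2 block on the diagonal, so its determinant equals the product of the determinants of the diagonal blocks.
det of the 2×2 block = 34
det of the 2×2 block = -30
det = (34)·(-30) = -1020

The determinant is -1020.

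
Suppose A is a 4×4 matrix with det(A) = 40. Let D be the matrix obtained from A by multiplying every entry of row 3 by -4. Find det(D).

Scaling one row by -4 multiplies the determinant by -4.
det(D) = (-4)·(40) = -160

det(D) = -160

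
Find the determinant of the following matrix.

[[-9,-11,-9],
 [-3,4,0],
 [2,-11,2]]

-363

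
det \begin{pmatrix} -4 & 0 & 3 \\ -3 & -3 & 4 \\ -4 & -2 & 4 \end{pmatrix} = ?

Expand along column 2:
  + (-3) · |-4 3; -4 4| = (-3)·(-16 − (-12)) = 12
  − (-2) · |-4 3; -3 4| = −(-2)·(-16 − (-9)) = -14
Sum: (12) + (-14) = -2

-2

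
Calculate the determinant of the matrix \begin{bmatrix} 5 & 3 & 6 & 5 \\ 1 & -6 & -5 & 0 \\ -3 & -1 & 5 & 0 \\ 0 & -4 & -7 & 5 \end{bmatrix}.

The determinant is -1760.

Expand along column 4 (it has 2 zeros):
  − (5) · M_14   where M_14 = det([1 -6 -5; -3 -1 5; 0 -4 -7]) = 93
  + (5) · M_44   where M_44 = det([5 3 6; 1 -6 -5; -3 -1 5]) = -259
det = (-1)·(5)·(93) + (+1)·(5)·(-259) = -1760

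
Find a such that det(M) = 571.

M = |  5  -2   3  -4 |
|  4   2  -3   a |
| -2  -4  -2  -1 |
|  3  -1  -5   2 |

a = 6

Expanding along the column containing a, det(M) is linear in a: det(M) = (164)·a + (-413).
Set (164)·a + (-413) = 571  ⇒  (164)·a = 984  ⇒  a = 6.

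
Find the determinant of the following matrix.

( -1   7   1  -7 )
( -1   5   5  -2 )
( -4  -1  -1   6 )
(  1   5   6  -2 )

-259

Expand along row 1:
  + (-1) · M_11   where M_11 = det([5 5 -2; -1 -1 6; 5 6 -2]) = -28
  − (7) · M_12   where M_12 = det([-1 5 -2; -4 -1 6; 1 6 -2]) = 70
  + (1) · M_13   where M_13 = det([-1 5 -2; -4 -1 6; 1 5 -2]) = 56
  − (-7) · M_14   where M_14 = det([-1 5 5; -4 -1 -1; 1 5 6]) = 21
det = (+1)·(-1)·(-28) + (-1)·(7)·(70) + (+1)·(1)·(56) + (-1)·(-7)·(21) = -259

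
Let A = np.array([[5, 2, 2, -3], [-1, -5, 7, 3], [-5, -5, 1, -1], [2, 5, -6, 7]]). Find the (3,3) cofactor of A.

-239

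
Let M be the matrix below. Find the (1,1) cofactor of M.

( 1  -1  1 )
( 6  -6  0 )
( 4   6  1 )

Delete row 1 and column 1; the remaining 2×2 submatrix is [-6 0; 6 1].
Its determinant is (-6)·1 − 0·6 = -6.
The cofactor carries sign (−1)^(1+1) = +1, so C_{1,1} = +(-6) = -6.

The cofactor is -6.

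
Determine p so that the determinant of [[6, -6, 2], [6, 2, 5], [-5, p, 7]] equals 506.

p = 0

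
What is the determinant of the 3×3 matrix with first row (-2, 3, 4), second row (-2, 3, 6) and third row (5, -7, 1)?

Expand along row 1:
  + (-2) · |3 6; -7 1| = (-2)·(3 − (-42)) = -90
  − 3 · |-2 6; 5 1| = −3·(-2 − 30) = 96
  + 4 · |-2 3; 5 -7| = 4·(14 − 15) = -4
Sum: (-90) + (96) + (-4) = 2

The determinant is 2.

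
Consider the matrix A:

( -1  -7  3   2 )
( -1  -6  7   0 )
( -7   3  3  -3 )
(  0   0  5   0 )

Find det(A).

435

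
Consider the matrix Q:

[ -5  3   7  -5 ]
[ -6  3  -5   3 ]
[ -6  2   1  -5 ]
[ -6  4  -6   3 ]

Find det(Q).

Expand along row 1:
  + (-5) · M_11   where M_11 = det([3 -5 3; 2 1 -5; 4 -6 3]) = 1
  − (3) · M_12   where M_12 = det([-6 -5 3; -6 1 -5; -6 -6 3]) = 48
  + (7) · M_13   where M_13 = det([-6 3 3; -6 2 -5; -6 4 3]) = -48
  − (-5) · M_14   where M_14 = det([-6 3 -5; -6 2 1; -6 4 -6]) = 30
det = (+1)·(-5)·(1) + (-1)·(3)·(48) + (+1)·(7)·(-48) + (-1)·(-5)·(30) = -335

-335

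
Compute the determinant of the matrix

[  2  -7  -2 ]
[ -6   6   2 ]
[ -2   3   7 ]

Expand along column 1:
  + 2 · |6 2; 3 7| = 2·(42 − 6) = 72
  − (-6) · |-7 -2; 3 7| = −(-6)·(-49 − (-6)) = -258
  + (-2) · |-7 -2; 6 2| = (-2)·(-14 − (-12)) = 4
Sum: (72) + (-258) + (4) = -182

-182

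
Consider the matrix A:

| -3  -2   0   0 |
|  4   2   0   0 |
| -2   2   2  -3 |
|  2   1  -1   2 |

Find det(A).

A is block lower-triangular with a 2×2 block and a 2×2 block on the diagonal, so its determinant equals the product of the determinants of the diagonal blocks.
det of the 2×2 block = 2
det of the 2×2 block = 1
det = (2)·(1) = 2

2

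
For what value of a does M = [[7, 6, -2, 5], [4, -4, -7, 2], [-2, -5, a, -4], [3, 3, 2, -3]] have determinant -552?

-3

Expanding along the column containing a, det(M) is linear in a: det(M) = (270)·a + (258).
Set (270)·a + (258) = -552  ⇒  (270)·a = -810  ⇒  a = -3.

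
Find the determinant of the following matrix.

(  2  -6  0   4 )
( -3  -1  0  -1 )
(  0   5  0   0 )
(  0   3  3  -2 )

The determinant is 150.

Expand along row 3 (it has 3 zeros):
  − (5) · M_32   where M_32 = det([2 0 4; -3 0 -1; 0 3 -2]) = -30
det = (-1)·(5)·(-30) = 150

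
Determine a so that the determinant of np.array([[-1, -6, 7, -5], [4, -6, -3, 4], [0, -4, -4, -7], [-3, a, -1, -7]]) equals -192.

Expanding along the column containing a, det(B) is linear in a: det(B) = (239)·a + (-670).
Set (239)·a + (-670) = -192  ⇒  (239)·a = 478  ⇒  a = 2.

2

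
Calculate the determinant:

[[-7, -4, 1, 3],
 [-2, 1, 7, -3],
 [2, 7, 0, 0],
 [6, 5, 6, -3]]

The determinant is 981.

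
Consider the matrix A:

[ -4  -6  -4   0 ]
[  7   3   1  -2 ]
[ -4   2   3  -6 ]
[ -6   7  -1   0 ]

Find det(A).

Expand along column 4 (it has 2 zeros):
  + (-2) · M_24   where M_24 = det([-4 -6 -4; -4 2 3; -6 7 -1]) = 288
  − (-6) · M_34   where M_34 = det([-4 -6 -4; 7 3 1; -6 7 -1]) = -234
det = (+1)·(-2)·(288) + (-1)·(-6)·(-234) = -1980

-1980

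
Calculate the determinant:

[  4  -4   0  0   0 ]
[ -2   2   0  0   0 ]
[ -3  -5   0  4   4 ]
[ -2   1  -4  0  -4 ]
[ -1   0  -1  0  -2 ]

The matrix is block lower-triangular with a 2×2 block and a 3×3 block on the diagonal, so its determinant equals the product of the determinants of the diagonal blocks.
det of the 2×2 block = 0
det of the 3×3 block = -16
det = (0)·(-16) = 0

0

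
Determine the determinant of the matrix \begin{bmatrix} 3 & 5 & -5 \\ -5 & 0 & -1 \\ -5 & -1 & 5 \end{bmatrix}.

The determinant is 122.

Expand along row 2:
  − (-5) · |5 -5; -1 5| = −(-5)·(25 − 5) = 100
  − (-1) · |3 5; -5 -1| = −(-1)·(-3 − (-25)) = 22
Sum: (100) + (22) = 122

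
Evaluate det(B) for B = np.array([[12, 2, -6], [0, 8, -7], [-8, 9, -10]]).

Expand along column 1:
  + 12 · |8 -7; 9 -10| = 12·(-80 − (-63)) = -204
  + (-8) · |2 -6; 8 -7| = (-8)·(-14 − (-48)) = -272
Sum: (-204) + (-272) = -476

The determinant is -476.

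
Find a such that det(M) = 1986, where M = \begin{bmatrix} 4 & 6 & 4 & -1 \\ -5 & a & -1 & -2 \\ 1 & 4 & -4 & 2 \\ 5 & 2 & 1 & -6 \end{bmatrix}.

Expanding along the row containing a, det(M) is linear in a: det(M) = (131)·a + (1462).
Set (131)·a + (1462) = 1986  ⇒  (131)·a = 524  ⇒  a = 4.

4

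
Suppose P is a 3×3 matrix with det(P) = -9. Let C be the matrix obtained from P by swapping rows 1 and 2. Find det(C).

Swapping two rows multiplies the determinant by −1.
det(C) = (-1)·(-9) = 9

|C| = 9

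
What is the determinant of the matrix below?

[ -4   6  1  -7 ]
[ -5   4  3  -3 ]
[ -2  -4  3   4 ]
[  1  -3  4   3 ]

213

Expand along row 1:
  + (-4) · M_11   where M_11 = det([4 3 -3; -4 3 4; -3 4 3]) = -7
  − (6) · M_12   where M_12 = det([-5 3 -3; -2 3 4; 1 4 3]) = 98
  + (1) · M_13   where M_13 = det([-5 4 -3; -2 -4 4; 1 -3 3]) = 10
  − (-7) · M_14   where M_14 = det([-5 4 3; -2 -4 3; 1 -3 4]) = 109
det = (+1)·(-4)·(-7) + (-1)·(6)·(98) + (+1)·(1)·(10) + (-1)·(-7)·(109) = 213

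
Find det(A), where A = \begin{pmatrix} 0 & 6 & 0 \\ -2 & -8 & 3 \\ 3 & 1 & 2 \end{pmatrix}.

Expand along row 1:
  − 6 · |-2 3; 3 2| = −6·(-4 − 9) = 78

78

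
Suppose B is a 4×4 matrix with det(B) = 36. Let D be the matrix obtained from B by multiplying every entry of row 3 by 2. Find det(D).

The determinant is 72.

Scaling one row by 2 multiplies the determinant by 2.
det(D) = (2)·(36) = 72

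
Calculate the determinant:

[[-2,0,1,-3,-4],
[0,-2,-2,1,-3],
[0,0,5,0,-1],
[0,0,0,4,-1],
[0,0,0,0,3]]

The determinant is 240.

The matrix is upper triangular, so the determinant is the product of the diagonal entries:
det = (-2) · (-2) · (5) · (4) · (3) = 240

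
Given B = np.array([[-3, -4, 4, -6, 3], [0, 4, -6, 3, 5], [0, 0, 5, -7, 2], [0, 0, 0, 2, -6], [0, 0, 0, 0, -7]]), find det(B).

det(B) = 840

B is upper triangular, so det(B) is the product of the diagonal entries:
det = (-3) · (4) · (5) · (2) · (-7) = 840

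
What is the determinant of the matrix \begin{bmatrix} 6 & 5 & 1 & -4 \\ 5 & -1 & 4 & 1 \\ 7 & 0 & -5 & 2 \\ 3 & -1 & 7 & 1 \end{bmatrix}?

Expand along row 3 (it has 1 zero):
  + (7) · M_31   where M_31 = det([5 1 -4; -1 4 1; -1 7 1]) = -3
  + (-5) · M_33   where M_33 = det([6 5 -4; 5 -1 1; 3 -1 1]) = -2
  − (2) · M_34   where M_34 = det([6 5 1; 5 -1 4; 3 -1 7]) = -135
det = (+1)·(7)·(-3) + (+1)·(-5)·(-2) + (-1)·(2)·(-135) = 259

259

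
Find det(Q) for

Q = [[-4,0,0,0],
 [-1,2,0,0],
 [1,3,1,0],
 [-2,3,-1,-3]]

24

Q is lower triangular, so det(Q) is the product of the diagonal entries:
det = (-4) · (2) · (1) · (-3) = 24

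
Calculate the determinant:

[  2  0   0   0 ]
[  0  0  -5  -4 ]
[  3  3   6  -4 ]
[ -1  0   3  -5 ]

Expand along row 1 (it has 3 zeros):
  + (2) · M_11   where M_11 = det([0 -5 -4; 3 6 -4; 0 3 -5]) = -111
det = (+1)·(2)·(-111) = -222

-222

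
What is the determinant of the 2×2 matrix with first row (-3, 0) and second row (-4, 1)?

-3

det = (-3)·1 − 0·(-4) = -3 − 0 = -3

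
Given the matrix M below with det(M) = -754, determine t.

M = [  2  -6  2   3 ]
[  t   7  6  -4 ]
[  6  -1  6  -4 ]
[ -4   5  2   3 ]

t = -1

Expanding along the row containing t, det(M) is linear in t: det(M) = (286)·t + (-468).
Set (286)·t + (-468) = -754  ⇒  (286)·t = -286  ⇒  t = -1.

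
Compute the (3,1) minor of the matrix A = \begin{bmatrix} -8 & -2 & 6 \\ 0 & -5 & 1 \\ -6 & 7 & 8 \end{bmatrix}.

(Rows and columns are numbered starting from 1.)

Delete row 3 and column 1; the remaining 2×2 submatrix is [-2 6; -5 1].
Its determinant is (-2)·1 − 6·(-5) = 28.

28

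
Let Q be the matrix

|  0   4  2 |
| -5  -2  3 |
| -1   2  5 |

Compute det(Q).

64

Expand along row 1:
  − 4 · |-5 3; -1 5| = −4·(-25 − (-3)) = 88
  + 2 · |-5 -2; -1 2| = 2·(-10 − 2) = -24
Sum: (88) + (-24) = 64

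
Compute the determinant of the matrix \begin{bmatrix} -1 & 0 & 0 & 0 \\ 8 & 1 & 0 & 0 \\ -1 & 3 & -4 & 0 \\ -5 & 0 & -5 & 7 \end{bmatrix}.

28

The matrix is lower triangular, so the determinant is the product of the diagonal entries:
det = (-1) · (1) · (-4) · (7) = 28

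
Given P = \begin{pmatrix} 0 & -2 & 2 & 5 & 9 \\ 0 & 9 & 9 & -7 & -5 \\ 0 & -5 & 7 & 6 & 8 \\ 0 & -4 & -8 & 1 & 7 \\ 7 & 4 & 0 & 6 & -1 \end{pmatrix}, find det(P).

20048

Expand along column 1 (it has 4 zeros):
  + (7) · M_51   where M_51 = det([-2 2 5 9; 9 9 -7 -5; -5 7 6 8; -4 -8 1 7]) = 2864
det = (+1)·(7)·(2864) = 20048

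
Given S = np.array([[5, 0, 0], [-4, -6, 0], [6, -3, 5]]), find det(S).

det(S) = -150

S is lower triangular, so det(S) is the product of the diagonal entries:
det = (5) · (-6) · (5) = -150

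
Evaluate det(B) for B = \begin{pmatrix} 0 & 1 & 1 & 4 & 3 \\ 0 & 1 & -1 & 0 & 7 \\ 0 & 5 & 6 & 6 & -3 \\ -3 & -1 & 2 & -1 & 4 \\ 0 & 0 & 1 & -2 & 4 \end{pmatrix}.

Expand along column 1 (it has 4 zeros):
  − (-3) · M_41   where M_41 = det([1 1 4 3; 1 -1 0 7; 5 6 6 -3; 0 1 -2 4]) = 320
det = (-1)·(-3)·(320) = 960

960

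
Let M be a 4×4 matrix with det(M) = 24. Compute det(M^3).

det(M^3) = (det M)^3 = (24)^3 = 13824

The determinant is 13824.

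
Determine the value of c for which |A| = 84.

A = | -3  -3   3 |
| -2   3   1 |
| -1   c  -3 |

Expanding along the row containing c, det(A) is linear in c: det(A) = (-3)·c + (57).
Set (-3)·c + (57) = 84  ⇒  (-3)·c = 27  ⇒  c = -9.

c = -9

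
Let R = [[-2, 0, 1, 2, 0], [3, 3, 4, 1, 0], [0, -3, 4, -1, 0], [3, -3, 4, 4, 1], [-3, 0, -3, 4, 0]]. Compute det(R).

Expand along column 5 (it has 4 zeros):
  − (1) · M_45   where M_45 = det([-2 0 1 2; 3 3 4 1; 0 -3 4 -1; -3 0 -3 4]) = -138
det = (-1)·(1)·(-138) = 138

det(R) = 138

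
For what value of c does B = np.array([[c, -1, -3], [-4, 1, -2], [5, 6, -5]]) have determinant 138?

c = 3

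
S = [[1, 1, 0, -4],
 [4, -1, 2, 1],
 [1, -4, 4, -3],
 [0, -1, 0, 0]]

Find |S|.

Expand along row 4 (it has 3 zeros):
  + (-1) · M_42   where M_42 = det([1 0 -4; 4 2 1; 1 4 -3]) = -66
det = (+1)·(-1)·(-66) = 66

The determinant is 66.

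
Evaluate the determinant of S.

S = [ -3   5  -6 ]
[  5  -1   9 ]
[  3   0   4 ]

|S| = 29

Expand along column 2:
  − 5 · |5 9; 3 4| = −5·(20 − 27) = 35
  + (-1) · |-3 -6; 3 4| = (-1)·(-12 − (-18)) = -6
Sum: (35) + (-6) = 29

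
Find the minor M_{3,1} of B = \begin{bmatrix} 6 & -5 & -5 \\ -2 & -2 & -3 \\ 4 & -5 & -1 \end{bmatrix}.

5

Delete row 3 and column 1; the remaining 2×2 submatrix is [-5 -5; -2 -3].
Its determinant is (-5)·(-3) − (-5)·(-2) = 5.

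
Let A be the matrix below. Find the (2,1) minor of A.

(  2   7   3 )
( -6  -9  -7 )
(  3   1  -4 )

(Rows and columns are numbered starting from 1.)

-31

Delete row 2 and column 1; the remaining 2×2 submatrix is [7 3; 1 -4].
Its determinant is 7·(-4) − 3·1 = -31.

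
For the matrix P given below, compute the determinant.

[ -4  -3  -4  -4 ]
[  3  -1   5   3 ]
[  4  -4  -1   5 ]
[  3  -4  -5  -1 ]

The determinant is 638.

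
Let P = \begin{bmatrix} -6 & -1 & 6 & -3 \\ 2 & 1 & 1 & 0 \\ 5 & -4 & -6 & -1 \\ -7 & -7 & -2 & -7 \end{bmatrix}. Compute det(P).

275

Expand along row 2 (it has 1 zero):
  − (2) · M_21   where M_21 = det([-1 6 -3; -4 -6 -1; -7 -2 -7]) = -64
  + (1) · M_22   where M_22 = det([-6 6 -3; 5 -6 -1; -7 -2 -7]) = 168
  − (1) · M_23   where M_23 = det([-6 -1 -3; 5 -4 -1; -7 -7 -7]) = 21
det = (-1)·(2)·(-64) + (+1)·(1)·(168) + (-1)·(1)·(21) = 275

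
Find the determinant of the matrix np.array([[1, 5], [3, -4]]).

det = 1·(-4) − 5·3 = -4 − 15 = -19

The determinant is -19.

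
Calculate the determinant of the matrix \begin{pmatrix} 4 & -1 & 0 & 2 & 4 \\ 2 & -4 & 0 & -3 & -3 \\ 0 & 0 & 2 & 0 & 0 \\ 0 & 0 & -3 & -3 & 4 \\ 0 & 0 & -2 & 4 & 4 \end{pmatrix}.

The matrix is block upper-triangular with a 2×2 block and a 3×3 block on the diagonal, so its determinant equals the product of the determinants of the diagonal blocks.
det of the 2×2 block = -14
det of the 3×3 block = -56
det = (-14)·(-56) = 784

784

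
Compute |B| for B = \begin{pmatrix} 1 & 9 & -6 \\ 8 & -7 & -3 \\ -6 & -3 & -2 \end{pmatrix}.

707

Expand along row 1:
  + 1 · |-7 -3; -3 -2| = 1·(14 − 9) = 5
  − 9 · |8 -3; -6 -2| = −9·(-16 − 18) = 306
  + (-6) · |8 -7; -6 -3| = (-6)·(-24 − 42) = 396
Sum: (5) + (306) + (396) = 707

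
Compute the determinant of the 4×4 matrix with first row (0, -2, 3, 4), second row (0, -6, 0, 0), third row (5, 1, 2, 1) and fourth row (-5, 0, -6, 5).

Expand along row 2 (it has 3 zeros):
  + (-6) · M_22   where M_22 = det([0 3 4; 5 2 1; -5 -6 5]) = -170
det = (+1)·(-6)·(-170) = 1020

The determinant is 1020.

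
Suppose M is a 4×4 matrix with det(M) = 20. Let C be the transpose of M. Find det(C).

det(Mᵀ) = det(M).
det(C) = (1)·(20) = 20

det(C) = 20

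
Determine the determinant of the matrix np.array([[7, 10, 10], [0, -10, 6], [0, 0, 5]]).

The matrix is upper triangular, so the determinant is the product of the diagonal entries:
det = (7) · (-10) · (5) = -350

-350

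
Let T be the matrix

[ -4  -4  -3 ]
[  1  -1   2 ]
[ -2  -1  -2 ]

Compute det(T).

Expand along row 1:
  + (-4) · |-1 2; -1 -2| = (-4)·(2 − (-2)) = -16
  − (-4) · |1 2; -2 -2| = −(-4)·(-2 − (-4)) = 8
  + (-3) · |1 -1; -2 -1| = (-3)·(-1 − 2) = 9
Sum: (-16) + (8) + (9) = 1

1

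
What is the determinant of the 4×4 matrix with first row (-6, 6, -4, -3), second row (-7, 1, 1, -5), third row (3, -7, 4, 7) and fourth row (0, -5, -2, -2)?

The determinant is 1621.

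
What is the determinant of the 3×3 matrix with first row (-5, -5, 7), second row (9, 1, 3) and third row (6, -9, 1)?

The determinant is -794.

Expand along row 1:
  + (-5) · |1 3; -9 1| = (-5)·(1 − (-27)) = -140
  − (-5) · |9 3; 6 1| = −(-5)·(9 − 18) = -45
  + 7 · |9 1; 6 -9| = 7·(-81 − 6) = -609
Sum: (-140) + (-45) + (-609) = -794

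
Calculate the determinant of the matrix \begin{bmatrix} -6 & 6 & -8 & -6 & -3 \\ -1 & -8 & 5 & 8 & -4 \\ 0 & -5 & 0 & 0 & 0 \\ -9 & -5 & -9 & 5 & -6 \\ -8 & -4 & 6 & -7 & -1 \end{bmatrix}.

Expand along row 3 (it has 4 zeros):
  − (-5) · M_32   where M_32 = det([-6 -8 -6 -3; -1 5 8 -4; -9 -9 5 -6; -8 6 -7 -1]) = -4654
det = (-1)·(-5)·(-4654) = -23270

-23270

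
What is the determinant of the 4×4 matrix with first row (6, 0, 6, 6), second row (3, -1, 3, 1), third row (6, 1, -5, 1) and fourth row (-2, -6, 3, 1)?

Expand along row 1 (it has 1 zero):
  + (6) · M_11   where M_11 = det([-1 3 1; 1 -5 1; -6 3 1]) = -40
  + (6) · M_13   where M_13 = det([3 -1 1; 6 1 1; -2 -6 1]) = -5
  − (6) · M_14   where M_14 = det([3 -1 3; 6 1 -5; -2 -6 3]) = -175
det = (+1)·(6)·(-40) + (+1)·(6)·(-5) + (-1)·(6)·(-175) = 780

780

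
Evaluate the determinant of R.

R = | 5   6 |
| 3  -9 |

det(R) = -63

det(R) = 5·(-9) − 6·3 = -45 − 18 = -63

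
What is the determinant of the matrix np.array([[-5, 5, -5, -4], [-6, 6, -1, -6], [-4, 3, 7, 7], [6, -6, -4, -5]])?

305

Expand along row 1:
  + (-5) · M_11   where M_11 = det([6 -1 -6; 3 7 7; -6 -4 -5]) = -195
  − (5) · M_12   where M_12 = det([-6 -1 -6; -4 7 7; 6 -4 -5]) = 176
  + (-5) · M_13   where M_13 = det([-6 6 -6; -4 3 7; 6 -6 -5]) = -66
  − (-4) · M_14   where M_14 = det([-6 6 -1; -4 3 7; 6 -6 -4]) = -30
det = (+1)·(-5)·(-195) + (-1)·(5)·(176) + (+1)·(-5)·(-66) + (-1)·(-4)·(-30) = 305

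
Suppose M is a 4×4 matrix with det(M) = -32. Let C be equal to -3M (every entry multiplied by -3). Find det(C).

-2592

For a 4×4 matrix, det(-3M) = (-3)^4·det(M) = 81·det(M).
det(C) = (81)·(-32) = -2592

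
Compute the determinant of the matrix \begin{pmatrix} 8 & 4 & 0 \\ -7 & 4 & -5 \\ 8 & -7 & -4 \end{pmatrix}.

-680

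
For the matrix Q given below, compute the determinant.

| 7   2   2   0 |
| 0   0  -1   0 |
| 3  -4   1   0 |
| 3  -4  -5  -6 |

Expand along row 2 (it has 3 zeros):
  − (-1) · M_23   where M_23 = det([7 2 0; 3 -4 0; 3 -4 -6]) = 204
det = (-1)·(-1)·(204) = 204

204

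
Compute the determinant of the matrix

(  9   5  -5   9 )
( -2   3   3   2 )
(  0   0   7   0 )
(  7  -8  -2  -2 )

The determinant is 665.

Expand along row 3 (it has 3 zeros):
  + (7) · M_33   where M_33 = det([9 5 9; -2 3 2; 7 -8 -2]) = 95
det = (+1)·(7)·(95) = 665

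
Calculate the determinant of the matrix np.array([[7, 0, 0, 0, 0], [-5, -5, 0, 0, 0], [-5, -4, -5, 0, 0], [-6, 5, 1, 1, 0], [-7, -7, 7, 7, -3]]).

The determinant is -525.

The matrix is lower triangular, so the determinant is the product of the diagonal entries:
det = (7) · (-5) · (-5) · (1) · (-3) = -525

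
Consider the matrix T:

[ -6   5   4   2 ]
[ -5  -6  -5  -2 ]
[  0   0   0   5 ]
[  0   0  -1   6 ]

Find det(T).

det(T) = 305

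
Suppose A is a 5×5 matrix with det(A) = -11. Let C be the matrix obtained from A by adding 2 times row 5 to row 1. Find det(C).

The determinant is -11.

Adding a multiple of one row to another leaves the determinant unchanged.
det(C) = (1)·(-11) = -11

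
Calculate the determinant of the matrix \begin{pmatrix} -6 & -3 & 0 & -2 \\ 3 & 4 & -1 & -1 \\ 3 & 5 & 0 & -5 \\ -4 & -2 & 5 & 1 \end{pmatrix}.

Expand along column 3 (it has 2 zeros):
  − (-1) · M_23   where M_23 = det([-6 -3 -2; 3 5 -5; -4 -2 1]) = -49
  − (5) · M_43   where M_43 = det([-6 -3 -2; 3 4 -1; 3 5 -5]) = 48
det = (-1)·(-1)·(-49) + (-1)·(5)·(48) = -289

The determinant is -289.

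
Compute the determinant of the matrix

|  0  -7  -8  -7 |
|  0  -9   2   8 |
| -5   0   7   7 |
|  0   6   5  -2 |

-2335

Expand along column 1 (it has 3 zeros):
  + (-5) · M_31   where M_31 = det([-7 -8 -7; -9 2 8; 6 5 -2]) = 467
det = (+1)·(-5)·(467) = -2335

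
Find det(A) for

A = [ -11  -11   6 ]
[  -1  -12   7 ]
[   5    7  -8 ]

|A| = -496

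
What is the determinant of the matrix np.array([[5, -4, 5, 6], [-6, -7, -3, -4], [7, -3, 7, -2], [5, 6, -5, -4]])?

Expand along row 1:
  + (5) · M_11   where M_11 = det([-7 -3 -4; -3 7 -2; 6 -5 -4]) = 446
  − (-4) · M_12   where M_12 = det([-6 -3 -4; 7 7 -2; 5 -5 -4]) = 454
  + (5) · M_13   where M_13 = det([-6 -7 -4; 7 -3 -2; 5 6 -4]) = -498
  − (6) · M_14   where M_14 = det([-6 -7 -3; 7 -3 7; 5 6 -5]) = -499
det = (+1)·(5)·(446) + (-1)·(-4)·(454) + (+1)·(5)·(-498) + (-1)·(6)·(-499) = 4550

The determinant is 4550.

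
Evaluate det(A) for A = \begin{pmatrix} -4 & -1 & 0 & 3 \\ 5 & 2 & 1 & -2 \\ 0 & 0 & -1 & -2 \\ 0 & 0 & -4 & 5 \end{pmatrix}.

A is block upper-triangular with a 2×2 block and a 2×2 block on the diagonal, so its determinant equals the product of the determinants of the diagonal blocks.
det of the 2×2 block = -3
det of the 2×2 block = -13
det = (-3)·(-13) = 39

The determinant is 39.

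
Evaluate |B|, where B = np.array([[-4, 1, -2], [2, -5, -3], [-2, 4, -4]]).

Expand along column 1:
  + (-4) · |-5 -3; 4 -4| = (-4)·(20 − (-12)) = -128
  − 2 · |1 -2; 4 -4| = −2·(-4 − (-8)) = -8
  + (-2) · |1 -2; -5 -3| = (-2)·(-3 − 10) = 26
Sum: (-128) + (-8) + (26) = -110

-110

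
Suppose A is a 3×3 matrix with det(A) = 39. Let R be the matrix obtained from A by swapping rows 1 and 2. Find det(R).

-39

Swapping two rows multiplies the determinant by −1.
det(R) = (-1)·(39) = -39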